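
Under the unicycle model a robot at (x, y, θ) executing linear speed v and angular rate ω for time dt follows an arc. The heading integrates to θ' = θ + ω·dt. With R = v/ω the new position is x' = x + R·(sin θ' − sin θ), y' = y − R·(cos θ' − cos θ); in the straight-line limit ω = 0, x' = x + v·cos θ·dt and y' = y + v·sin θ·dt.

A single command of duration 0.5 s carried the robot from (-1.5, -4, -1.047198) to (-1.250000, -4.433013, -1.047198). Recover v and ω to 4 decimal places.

v = 1.0000, ω = 0.0000

Δθ = -1.047198 − -1.047198 = 0.000000
ω = Δθ/dt = 0.000000/0.5 = 0.0000
ω = 0 → v = (Δx·cos θ + Δy·sin θ)/dt = 1.0000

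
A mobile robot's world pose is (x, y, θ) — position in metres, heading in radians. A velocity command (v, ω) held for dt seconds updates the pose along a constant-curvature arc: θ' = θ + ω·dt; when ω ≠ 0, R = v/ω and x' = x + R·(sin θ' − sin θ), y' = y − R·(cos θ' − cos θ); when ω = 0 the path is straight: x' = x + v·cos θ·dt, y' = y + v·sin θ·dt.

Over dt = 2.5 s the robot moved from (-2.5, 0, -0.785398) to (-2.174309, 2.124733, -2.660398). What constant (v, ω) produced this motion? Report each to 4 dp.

Δθ = -2.660398 − -0.785398 = -1.875000
ω = Δθ/dt = -1.875000/2.5 = -0.7500
R = −Δy/(cos θ' − cos θ) = 1.3333
v = R·ω = 1.3333·-0.7500 = -1.0000

v = -1.0000, ω = -0.7500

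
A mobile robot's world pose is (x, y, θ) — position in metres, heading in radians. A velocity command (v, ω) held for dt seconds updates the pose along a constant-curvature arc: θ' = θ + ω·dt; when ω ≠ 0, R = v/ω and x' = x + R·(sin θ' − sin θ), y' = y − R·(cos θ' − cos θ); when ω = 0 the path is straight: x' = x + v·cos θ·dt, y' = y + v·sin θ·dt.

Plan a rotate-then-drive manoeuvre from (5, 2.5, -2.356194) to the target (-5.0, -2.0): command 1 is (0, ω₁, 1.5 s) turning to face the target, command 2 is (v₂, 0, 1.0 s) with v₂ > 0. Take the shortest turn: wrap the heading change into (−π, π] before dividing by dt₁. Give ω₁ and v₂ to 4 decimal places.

heading to target = atan2(-2−2.5, -5−5) = -2.7187
Δθ = wrap(-2.7187 − -2.3562) = -0.3625; ω₁ = Δθ/dt₁ = -0.2417
distance = √((-5−5)² + (-2−2.5)²) = 10.9659; v₂ = distance/dt₂ = 10.9659

ω₁ = -0.2417, v₂ = 10.9659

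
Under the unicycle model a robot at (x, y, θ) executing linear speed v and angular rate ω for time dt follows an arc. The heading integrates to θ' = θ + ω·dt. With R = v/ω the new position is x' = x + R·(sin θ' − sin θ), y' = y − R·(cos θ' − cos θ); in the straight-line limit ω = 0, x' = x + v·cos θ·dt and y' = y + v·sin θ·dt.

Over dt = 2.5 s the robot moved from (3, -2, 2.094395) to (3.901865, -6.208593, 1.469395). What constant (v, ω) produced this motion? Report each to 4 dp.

v = -1.7500, ω = -0.2500

Δθ = 1.469395 − 2.094395 = -0.625000
ω = Δθ/dt = -0.625000/2.5 = -0.2500
R = −Δy/(cos θ' − cos θ) = 7.0000
v = R·ω = 7.0000·-0.2500 = -1.7500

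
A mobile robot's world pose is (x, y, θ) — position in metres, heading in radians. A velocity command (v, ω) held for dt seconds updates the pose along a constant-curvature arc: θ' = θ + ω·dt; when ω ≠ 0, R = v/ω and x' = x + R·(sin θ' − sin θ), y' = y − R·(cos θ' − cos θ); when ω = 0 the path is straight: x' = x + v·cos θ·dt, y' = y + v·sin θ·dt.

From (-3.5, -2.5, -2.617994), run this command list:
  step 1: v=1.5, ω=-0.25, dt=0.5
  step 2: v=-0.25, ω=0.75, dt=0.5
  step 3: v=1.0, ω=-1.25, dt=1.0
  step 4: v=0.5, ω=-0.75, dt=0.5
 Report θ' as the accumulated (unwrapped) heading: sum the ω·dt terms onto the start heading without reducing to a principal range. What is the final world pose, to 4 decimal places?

step 1: θ'=-2.7430 (R=-6.0000) → pose (-4.1712, -2.8335, -2.7430)
step 2: θ'=-2.3680 (R=-0.3333) → pose (-4.0677, -2.7647, -2.3680)
step 3: θ'=-3.6180 (R=-0.8000) → pose (-4.9935, -2.9033, -3.6180)
step 4: θ'=-3.9930 (R=-0.6667) → pose (-5.1893, -2.7502, -3.9930)

(-5.1893, -2.7502, -3.9930)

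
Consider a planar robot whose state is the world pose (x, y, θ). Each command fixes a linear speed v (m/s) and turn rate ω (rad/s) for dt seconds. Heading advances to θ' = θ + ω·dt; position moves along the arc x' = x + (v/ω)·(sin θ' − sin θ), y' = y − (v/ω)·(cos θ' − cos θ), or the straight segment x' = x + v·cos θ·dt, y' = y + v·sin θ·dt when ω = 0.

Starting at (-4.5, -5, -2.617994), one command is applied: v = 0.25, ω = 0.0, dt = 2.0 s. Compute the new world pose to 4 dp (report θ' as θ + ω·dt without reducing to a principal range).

(-4.9330, -5.2500, -2.6180)

θ' = -2.6180 + 0.0·2.0 = -2.6180
ω = 0 → straight: x' = -4.5 + 0.25·cos(-2.6180)·2.0 = -4.9330
y' = -5 + 0.25·sin(-2.6180)·2.0 = -5.2500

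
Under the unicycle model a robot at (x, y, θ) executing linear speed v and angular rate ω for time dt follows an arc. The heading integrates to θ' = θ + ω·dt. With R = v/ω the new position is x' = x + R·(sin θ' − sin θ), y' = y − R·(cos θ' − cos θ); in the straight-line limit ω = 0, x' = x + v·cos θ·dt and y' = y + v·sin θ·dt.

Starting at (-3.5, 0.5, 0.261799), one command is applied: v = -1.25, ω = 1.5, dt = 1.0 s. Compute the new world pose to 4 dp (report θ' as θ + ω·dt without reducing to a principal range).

θ' = 0.2618 + 1.5·1.0 = 1.7618
R = v/ω = -1.25/1.5 = -0.8333
x' = -3.5 + -0.8333·(sin 1.7618 − sin 0.2618) = -4.1025
y' = 0.5 − -0.8333·(cos 1.7618 − cos 0.2618) = -0.4631

(-4.1025, -0.4631, 1.7618)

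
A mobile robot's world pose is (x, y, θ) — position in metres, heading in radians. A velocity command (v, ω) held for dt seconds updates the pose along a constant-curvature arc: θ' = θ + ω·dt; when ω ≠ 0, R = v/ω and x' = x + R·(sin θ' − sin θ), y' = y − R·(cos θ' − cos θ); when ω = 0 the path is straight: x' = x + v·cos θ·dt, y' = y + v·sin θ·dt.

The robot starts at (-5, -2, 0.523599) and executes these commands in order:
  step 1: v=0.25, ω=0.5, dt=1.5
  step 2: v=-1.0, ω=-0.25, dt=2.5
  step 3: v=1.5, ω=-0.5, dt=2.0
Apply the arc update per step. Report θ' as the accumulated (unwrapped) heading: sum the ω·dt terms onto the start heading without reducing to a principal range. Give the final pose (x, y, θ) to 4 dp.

step 1: θ'=1.2736 (R=0.5000) → pose (-4.7719, -1.7134, 1.2736)
step 2: θ'=0.6486 (R=4.0000) → pose (-6.1803, -3.7298, 0.6486)
step 3: θ'=-0.3514 (R=-3.0000) → pose (-3.3354, -3.3039, -0.3514)

(-3.3354, -3.3039, -0.3514)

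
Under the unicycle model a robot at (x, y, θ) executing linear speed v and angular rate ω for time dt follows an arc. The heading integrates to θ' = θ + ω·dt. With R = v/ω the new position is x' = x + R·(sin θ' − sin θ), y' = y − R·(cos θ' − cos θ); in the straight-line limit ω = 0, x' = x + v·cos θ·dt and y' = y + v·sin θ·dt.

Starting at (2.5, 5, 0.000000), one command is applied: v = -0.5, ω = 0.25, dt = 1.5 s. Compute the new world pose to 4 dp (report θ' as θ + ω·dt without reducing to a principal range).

(1.7675, 4.8610, 0.3750)

θ' = 0.0000 + 0.25·1.5 = 0.3750
R = v/ω = -0.5/0.25 = -2.0000
x' = 2.5 + -2.0000·(sin 0.3750 − sin 0.0000) = 1.7675
y' = 5 − -2.0000·(cos 0.3750 − cos 0.0000) = 4.8610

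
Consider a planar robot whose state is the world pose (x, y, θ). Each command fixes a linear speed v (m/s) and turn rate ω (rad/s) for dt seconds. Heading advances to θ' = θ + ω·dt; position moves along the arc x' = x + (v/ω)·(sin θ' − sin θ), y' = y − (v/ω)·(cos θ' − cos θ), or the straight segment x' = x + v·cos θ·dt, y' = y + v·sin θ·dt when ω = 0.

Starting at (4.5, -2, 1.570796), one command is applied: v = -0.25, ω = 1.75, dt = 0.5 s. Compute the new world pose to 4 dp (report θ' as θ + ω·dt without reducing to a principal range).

θ' = 1.5708 + 1.75·0.5 = 2.4458
R = v/ω = -0.25/1.75 = -0.1429
x' = 4.5 + -0.1429·(sin 2.4458 − sin 1.5708) = 4.5513
y' = -2 − -0.1429·(cos 2.4458 − cos 1.5708) = -2.1096

(4.5513, -2.1096, 2.4458)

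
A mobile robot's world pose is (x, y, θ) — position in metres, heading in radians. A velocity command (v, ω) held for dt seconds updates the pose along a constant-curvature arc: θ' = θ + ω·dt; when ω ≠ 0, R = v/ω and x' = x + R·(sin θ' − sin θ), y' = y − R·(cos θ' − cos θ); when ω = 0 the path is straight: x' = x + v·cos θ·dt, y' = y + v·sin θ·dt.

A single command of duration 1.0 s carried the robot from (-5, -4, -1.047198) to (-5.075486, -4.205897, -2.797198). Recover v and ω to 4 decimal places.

v = 0.2500, ω = -1.7500

Δθ = -2.797198 − -1.047198 = -1.750000
ω = Δθ/dt = -1.750000/1.0 = -1.7500
R = −Δy/(cos θ' − cos θ) = -0.1429
v = R·ω = -0.1429·-1.7500 = 0.2500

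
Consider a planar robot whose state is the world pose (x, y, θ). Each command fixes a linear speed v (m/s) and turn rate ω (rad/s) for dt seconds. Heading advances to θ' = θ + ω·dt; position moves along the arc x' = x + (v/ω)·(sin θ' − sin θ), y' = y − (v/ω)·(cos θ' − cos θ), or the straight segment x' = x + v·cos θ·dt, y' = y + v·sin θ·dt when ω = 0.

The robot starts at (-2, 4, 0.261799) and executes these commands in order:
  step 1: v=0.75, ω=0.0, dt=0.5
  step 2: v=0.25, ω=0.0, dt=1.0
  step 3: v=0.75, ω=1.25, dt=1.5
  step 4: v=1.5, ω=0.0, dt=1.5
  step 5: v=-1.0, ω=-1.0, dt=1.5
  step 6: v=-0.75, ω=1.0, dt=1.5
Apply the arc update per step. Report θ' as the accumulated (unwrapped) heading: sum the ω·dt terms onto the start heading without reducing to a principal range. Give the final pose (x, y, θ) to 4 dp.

(-2.6882, 4.6167, 2.1368)

step 1: θ'=0.2618 (straight) → pose (-1.6378, 4.0971, 0.2618)
step 2: θ'=0.2618 (straight) → pose (-1.3963, 4.1618, 0.2618)
step 3: θ'=2.1368 (R=0.6000) → pose (-1.0452, 5.0631, 2.1368)
step 4: θ'=2.1368 (straight) → pose (-2.2517, 6.9622, 2.1368)
step 5: θ'=0.6368 (R=1.0000) → pose (-2.5012, 5.6219, 0.6368)
step 6: θ'=2.1368 (R=-0.7500) → pose (-2.6882, 4.6167, 2.1368)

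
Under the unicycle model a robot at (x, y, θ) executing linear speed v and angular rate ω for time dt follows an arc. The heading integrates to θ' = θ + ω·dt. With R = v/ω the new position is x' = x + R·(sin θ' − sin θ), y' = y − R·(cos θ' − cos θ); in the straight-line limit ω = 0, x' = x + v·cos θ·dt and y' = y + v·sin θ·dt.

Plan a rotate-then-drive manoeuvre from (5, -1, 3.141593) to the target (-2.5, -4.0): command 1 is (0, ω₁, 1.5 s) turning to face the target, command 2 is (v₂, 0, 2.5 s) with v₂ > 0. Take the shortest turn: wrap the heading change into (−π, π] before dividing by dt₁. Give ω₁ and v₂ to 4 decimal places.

ω₁ = 0.2537, v₂ = 3.2311

heading to target = atan2(-4−-1, -2.5−5) = -2.7611
Δθ = wrap(-2.7611 − 3.1416) = 0.3805; ω₁ = Δθ/dt₁ = 0.2537
distance = √((-2.5−5)² + (-4−-1)²) = 8.0777; v₂ = distance/dt₂ = 3.2311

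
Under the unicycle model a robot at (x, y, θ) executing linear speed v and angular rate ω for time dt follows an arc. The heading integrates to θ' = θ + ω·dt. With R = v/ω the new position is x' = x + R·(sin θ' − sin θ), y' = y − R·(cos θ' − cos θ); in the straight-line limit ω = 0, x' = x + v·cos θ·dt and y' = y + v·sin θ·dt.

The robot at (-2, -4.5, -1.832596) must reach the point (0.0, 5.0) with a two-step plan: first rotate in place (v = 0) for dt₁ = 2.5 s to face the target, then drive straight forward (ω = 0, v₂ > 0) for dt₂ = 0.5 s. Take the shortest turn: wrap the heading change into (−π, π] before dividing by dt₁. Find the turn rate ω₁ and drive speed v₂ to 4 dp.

ω₁ = -1.2349, v₂ = 19.4165

heading to target = atan2(5−-4.5, 0−-2) = 1.3633
Δθ = wrap(1.3633 − -1.8326) = -3.0873; ω₁ = Δθ/dt₁ = -1.2349
distance = √((0−-2)² + (5−-4.5)²) = 9.7082; v₂ = distance/dt₂ = 19.4165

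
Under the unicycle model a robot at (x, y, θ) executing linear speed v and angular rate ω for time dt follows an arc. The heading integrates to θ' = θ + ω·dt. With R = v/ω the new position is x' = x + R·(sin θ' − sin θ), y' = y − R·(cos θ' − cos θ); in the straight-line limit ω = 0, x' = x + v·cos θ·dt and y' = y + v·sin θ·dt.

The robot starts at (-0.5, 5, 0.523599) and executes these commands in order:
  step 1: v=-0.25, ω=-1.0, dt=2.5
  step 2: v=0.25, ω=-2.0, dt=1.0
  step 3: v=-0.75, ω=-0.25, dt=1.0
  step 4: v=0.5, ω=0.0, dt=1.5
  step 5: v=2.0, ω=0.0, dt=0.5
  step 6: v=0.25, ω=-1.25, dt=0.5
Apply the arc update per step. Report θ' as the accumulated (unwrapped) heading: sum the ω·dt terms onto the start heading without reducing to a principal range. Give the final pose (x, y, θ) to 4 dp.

step 1: θ'=-1.9764 (R=0.2500) → pose (-0.8547, 5.3151, -1.9764)
step 2: θ'=-3.9764 (R=-0.1250) → pose (-1.0622, 5.2806, -3.9764)
step 3: θ'=-4.2264 (R=3.0000) → pose (-0.6331, 4.6678, -4.2264)
step 4: θ'=-4.2264 (straight) → pose (-0.9834, 5.3310, -4.2264)
step 5: θ'=-4.2264 (straight) → pose (-1.4505, 6.2152, -4.2264)
step 6: θ'=-4.8514 (R=-0.2000) → pose (-1.4717, 6.3363, -4.8514)

(-1.4717, 6.3363, -4.8514)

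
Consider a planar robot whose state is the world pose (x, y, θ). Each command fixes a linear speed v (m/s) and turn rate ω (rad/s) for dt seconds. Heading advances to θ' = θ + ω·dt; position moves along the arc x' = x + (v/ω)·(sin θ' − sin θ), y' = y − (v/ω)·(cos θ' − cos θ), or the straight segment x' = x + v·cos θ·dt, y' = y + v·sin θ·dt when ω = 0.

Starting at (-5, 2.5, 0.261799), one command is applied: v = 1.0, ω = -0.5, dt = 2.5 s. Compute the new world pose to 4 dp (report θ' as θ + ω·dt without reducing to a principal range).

(-2.8123, 1.6685, -0.9882)

θ' = 0.2618 + -0.5·2.5 = -0.9882
R = v/ω = 1.0/-0.5 = -2.0000
x' = -5 + -2.0000·(sin -0.9882 − sin 0.2618) = -2.8123
y' = 2.5 − -2.0000·(cos -0.9882 − cos 0.2618) = 1.6685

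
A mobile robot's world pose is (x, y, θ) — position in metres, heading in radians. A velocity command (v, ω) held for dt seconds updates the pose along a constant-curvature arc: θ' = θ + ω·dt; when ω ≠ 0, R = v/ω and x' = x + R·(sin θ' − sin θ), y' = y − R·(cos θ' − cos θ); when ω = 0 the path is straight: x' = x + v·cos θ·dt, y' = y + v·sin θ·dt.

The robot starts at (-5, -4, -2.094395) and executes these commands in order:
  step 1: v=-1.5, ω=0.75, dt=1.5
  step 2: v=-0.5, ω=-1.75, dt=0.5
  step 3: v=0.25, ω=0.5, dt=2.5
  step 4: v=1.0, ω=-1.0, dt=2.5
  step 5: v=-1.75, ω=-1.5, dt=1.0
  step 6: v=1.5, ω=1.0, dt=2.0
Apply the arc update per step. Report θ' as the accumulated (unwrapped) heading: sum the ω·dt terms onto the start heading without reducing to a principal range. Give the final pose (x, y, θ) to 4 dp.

(-6.4903, -3.9299, -2.5944)

step 1: θ'=-0.9694 (R=-2.0000) → pose (-5.0830, -1.8684, -0.9694)
step 2: θ'=-1.8444 (R=0.2857) → pose (-5.1225, -1.6295, -1.8444)
step 3: θ'=-0.5944 (R=0.5000) → pose (-4.9211, -2.1789, -0.5944)
step 4: θ'=-3.0944 (R=-1.0000) → pose (-5.4339, -4.0063, -3.0944)
step 5: θ'=-4.5944 (R=1.1667) → pose (-4.2203, -5.0343, -4.5944)
step 6: θ'=-2.5944 (R=1.5000) → pose (-6.4903, -3.9299, -2.5944)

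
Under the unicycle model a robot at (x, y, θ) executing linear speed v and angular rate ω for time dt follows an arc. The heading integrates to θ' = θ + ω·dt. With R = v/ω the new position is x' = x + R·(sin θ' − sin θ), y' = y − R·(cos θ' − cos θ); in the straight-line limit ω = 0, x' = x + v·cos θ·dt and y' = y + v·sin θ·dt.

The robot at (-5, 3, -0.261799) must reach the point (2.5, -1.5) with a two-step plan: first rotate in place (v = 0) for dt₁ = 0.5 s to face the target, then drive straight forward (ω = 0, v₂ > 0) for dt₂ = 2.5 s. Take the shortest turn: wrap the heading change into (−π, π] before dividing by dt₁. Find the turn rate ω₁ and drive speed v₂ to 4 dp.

heading to target = atan2(-1.5−3, 2.5−-5) = -0.5404
Δθ = wrap(-0.5404 − -0.2618) = -0.2786; ω₁ = Δθ/dt₁ = -0.5572
distance = √((2.5−-5)² + (-1.5−3)²) = 8.7464; v₂ = distance/dt₂ = 3.4986

ω₁ = -0.5572, v₂ = 3.4986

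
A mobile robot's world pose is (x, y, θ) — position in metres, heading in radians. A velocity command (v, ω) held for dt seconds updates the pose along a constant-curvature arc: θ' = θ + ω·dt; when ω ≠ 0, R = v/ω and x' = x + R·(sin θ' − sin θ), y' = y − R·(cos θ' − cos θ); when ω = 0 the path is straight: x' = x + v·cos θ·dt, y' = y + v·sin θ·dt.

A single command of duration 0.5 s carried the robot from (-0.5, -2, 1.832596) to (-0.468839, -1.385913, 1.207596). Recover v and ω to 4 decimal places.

Δθ = 1.207596 − 1.832596 = -0.625000
ω = Δθ/dt = -0.625000/0.5 = -1.2500
R = −Δy/(cos θ' − cos θ) = -1.0000
v = R·ω = -1.0000·-1.2500 = 1.2500

v = 1.2500, ω = -1.2500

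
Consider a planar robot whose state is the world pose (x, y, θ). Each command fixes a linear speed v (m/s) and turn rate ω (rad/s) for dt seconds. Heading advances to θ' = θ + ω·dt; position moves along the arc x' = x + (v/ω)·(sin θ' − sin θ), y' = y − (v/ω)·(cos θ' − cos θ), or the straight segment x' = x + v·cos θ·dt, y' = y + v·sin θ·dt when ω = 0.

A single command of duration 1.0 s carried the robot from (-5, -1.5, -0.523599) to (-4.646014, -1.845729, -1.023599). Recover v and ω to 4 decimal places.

v = 0.5000, ω = -0.5000

Δθ = -1.023599 − -0.523599 = -0.500000
ω = Δθ/dt = -0.500000/1.0 = -0.5000
R = Δx/(sin θ' − sin θ) = -1.0000
v = R·ω = -1.0000·-0.5000 = 0.5000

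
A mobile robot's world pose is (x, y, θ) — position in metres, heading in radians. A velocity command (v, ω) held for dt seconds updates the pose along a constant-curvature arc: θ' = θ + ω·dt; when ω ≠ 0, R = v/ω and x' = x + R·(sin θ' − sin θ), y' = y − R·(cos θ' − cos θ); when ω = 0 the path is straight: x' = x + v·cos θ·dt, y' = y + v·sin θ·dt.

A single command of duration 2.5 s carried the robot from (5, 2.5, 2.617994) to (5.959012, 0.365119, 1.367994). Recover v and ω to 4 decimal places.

v = -1.0000, ω = -0.5000

Δθ = 1.367994 − 2.617994 = -1.250000
ω = Δθ/dt = -1.250000/2.5 = -0.5000
R = −Δy/(cos θ' − cos θ) = 2.0000
v = R·ω = 2.0000·-0.5000 = -1.0000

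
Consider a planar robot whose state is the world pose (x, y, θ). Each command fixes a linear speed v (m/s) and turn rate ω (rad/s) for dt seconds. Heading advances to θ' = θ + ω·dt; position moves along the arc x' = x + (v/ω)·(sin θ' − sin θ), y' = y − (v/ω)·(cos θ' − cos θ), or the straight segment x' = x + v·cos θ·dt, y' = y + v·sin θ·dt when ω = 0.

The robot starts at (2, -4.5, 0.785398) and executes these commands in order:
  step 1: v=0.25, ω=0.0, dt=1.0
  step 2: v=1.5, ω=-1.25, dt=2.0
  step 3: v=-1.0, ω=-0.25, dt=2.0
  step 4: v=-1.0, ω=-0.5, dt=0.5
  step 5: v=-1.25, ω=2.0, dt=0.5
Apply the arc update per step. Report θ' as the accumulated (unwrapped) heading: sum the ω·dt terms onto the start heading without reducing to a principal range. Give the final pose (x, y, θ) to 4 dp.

step 1: θ'=0.7854 (straight) → pose (2.1768, -4.3232, 0.7854)
step 2: θ'=-1.7146 (R=-1.2000) → pose (4.2129, -5.3437, -1.7146)
step 3: θ'=-2.2146 (R=4.0000) → pose (4.9724, -3.5160, -2.2146)
step 4: θ'=-2.4646 (R=2.0000) → pose (5.3191, -3.1576, -2.4646)
step 5: θ'=-1.4646 (R=-0.6250) → pose (5.5490, -2.6041, -1.4646)

(5.5490, -2.6041, -1.4646)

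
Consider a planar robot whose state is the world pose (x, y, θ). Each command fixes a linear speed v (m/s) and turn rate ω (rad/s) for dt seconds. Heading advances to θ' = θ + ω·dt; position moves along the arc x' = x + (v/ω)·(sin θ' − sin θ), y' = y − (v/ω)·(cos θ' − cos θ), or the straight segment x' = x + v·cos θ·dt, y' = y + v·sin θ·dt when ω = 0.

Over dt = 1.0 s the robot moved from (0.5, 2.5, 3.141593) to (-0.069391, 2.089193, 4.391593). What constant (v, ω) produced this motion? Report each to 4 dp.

Δθ = 4.391593 − 3.141593 = 1.250000
ω = Δθ/dt = 1.250000/1.0 = 1.2500
R = Δx/(sin θ' − sin θ) = 0.6000
v = R·ω = 0.6000·1.2500 = 0.7500

v = 0.7500, ω = 1.2500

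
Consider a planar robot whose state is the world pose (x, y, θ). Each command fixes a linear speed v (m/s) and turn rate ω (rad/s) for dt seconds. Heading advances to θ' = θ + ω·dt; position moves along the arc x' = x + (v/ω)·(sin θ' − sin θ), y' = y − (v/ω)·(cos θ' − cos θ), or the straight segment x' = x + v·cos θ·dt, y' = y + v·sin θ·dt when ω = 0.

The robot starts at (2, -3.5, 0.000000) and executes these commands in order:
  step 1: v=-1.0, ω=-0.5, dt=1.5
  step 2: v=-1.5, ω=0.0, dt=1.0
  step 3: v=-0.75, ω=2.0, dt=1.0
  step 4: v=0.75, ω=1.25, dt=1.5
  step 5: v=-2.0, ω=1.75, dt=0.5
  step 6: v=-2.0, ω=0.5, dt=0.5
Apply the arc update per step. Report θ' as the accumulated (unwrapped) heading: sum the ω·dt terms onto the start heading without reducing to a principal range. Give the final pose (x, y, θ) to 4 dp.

(-0.1951, -0.0820, 4.2500)

step 1: θ'=-0.7500 (R=2.0000) → pose (0.6367, -2.9634, -0.7500)
step 2: θ'=-0.7500 (straight) → pose (-0.4608, -1.9409, -0.7500)
step 3: θ'=1.2500 (R=-0.3750) → pose (-1.0723, -2.0971, 1.2500)
step 4: θ'=3.1250 (R=0.6000) → pose (-1.6317, -1.3079, 3.1250)
step 5: θ'=4.0000 (R=-1.1429) → pose (-0.7479, -0.9123, 4.0000)
step 6: θ'=4.2500 (R=-4.0000) → pose (-0.1951, -0.0820, 4.2500)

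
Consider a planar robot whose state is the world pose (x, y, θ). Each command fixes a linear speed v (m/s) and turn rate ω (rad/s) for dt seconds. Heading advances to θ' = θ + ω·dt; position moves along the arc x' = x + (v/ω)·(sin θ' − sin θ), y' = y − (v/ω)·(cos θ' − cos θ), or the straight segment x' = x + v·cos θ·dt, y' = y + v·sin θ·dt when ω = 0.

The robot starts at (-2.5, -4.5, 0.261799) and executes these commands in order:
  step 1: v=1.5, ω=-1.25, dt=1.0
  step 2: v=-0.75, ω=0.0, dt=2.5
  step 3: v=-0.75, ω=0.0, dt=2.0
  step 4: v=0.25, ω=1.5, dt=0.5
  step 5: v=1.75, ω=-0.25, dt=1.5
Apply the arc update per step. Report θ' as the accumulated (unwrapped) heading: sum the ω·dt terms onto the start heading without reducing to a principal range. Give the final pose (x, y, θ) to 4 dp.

step 1: θ'=-0.9882 (R=-1.2000) → pose (-1.1874, -4.9989, -0.9882)
step 2: θ'=-0.9882 (straight) → pose (-2.2190, -3.4332, -0.9882)
step 3: θ'=-0.9882 (straight) → pose (-3.0443, -2.1806, -0.9882)
step 4: θ'=-0.2382 (R=0.1667) → pose (-2.9444, -2.2509, -0.2382)
step 5: θ'=-0.6132 (R=-7.0000) → pose (-0.5677, -3.3286, -0.6132)

(-0.5677, -3.3286, -0.6132)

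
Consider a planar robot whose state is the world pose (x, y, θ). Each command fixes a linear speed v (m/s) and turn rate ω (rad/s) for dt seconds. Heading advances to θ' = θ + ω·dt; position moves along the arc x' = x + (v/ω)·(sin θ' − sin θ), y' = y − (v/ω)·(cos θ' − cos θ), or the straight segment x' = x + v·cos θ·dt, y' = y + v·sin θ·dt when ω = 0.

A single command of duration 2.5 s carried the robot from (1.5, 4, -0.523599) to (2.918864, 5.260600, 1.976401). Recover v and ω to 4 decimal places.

Δθ = 1.976401 − -0.523599 = 2.500000
ω = Δθ/dt = 2.500000/2.5 = 1.0000
R = Δx/(sin θ' − sin θ) = 1.0000
v = R·ω = 1.0000·1.0000 = 1.0000

v = 1.0000, ω = 1.0000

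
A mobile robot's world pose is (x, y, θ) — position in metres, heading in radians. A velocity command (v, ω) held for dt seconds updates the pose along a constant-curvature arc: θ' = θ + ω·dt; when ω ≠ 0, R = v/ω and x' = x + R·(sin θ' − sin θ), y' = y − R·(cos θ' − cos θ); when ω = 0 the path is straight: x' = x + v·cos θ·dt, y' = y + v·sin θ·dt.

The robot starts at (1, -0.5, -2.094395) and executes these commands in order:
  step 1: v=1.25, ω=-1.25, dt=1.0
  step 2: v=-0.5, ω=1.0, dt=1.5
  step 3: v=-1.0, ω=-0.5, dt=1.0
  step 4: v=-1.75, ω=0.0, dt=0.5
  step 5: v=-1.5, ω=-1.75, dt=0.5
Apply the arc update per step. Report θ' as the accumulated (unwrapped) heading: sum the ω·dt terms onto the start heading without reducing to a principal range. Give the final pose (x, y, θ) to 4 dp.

step 1: θ'=-3.3444 (R=-1.0000) → pose (-0.0674, -0.9795, -3.3444)
step 2: θ'=-1.8444 (R=-0.5000) → pose (0.5147, -0.6249, -1.8444)
step 3: θ'=-2.3444 (R=2.0000) → pose (1.0095, 0.2322, -2.3444)
step 4: θ'=-2.3444 (straight) → pose (1.6209, 0.8582, -2.3444)
step 5: θ'=-3.2194 (R=0.8571) → pose (2.3007, 1.1138, -3.2194)

(2.3007, 1.1138, -3.2194)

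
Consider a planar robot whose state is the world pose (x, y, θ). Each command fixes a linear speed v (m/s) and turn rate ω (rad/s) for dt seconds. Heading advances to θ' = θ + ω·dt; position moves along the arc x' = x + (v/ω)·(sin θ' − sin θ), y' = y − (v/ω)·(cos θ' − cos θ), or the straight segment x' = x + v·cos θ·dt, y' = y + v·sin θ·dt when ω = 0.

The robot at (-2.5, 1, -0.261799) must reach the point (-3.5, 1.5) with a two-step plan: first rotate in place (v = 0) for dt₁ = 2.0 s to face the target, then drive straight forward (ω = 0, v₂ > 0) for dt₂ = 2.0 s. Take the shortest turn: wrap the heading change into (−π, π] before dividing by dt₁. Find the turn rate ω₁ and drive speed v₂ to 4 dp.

ω₁ = 1.4699, v₂ = 0.5590

heading to target = atan2(1.5−1, -3.5−-2.5) = 2.6779
Δθ = wrap(2.6779 − -0.2618) = 2.9397; ω₁ = Δθ/dt₁ = 1.4699
distance = √((-3.5−-2.5)² + (1.5−1)²) = 1.1180; v₂ = distance/dt₂ = 0.5590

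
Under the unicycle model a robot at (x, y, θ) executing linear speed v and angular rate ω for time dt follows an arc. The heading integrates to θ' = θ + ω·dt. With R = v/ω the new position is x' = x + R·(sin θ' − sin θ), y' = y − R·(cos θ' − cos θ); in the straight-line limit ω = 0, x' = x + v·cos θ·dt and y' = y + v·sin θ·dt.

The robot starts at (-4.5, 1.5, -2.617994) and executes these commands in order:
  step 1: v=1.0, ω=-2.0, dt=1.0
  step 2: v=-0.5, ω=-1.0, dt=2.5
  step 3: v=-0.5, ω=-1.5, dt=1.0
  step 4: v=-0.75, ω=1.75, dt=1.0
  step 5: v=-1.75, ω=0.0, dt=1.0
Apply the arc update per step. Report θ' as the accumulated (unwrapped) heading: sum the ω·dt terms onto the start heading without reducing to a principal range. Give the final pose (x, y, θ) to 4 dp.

step 1: θ'=-4.6180 (R=-0.5000) → pose (-5.2478, 1.8859, -4.6180)
step 2: θ'=-7.1180 (R=0.5000) → pose (-6.1161, 1.5031, -7.1180)
step 3: θ'=-8.6180 (R=0.3333) → pose (-6.1098, 1.9575, -8.6180)
step 4: θ'=-6.8680 (R=-0.4286) → pose (-6.1826, 2.6113, -6.8680)
step 5: θ'=-6.8680 (straight) → pose (-7.6418, 3.5774, -6.8680)

(-7.6418, 3.5774, -6.8680)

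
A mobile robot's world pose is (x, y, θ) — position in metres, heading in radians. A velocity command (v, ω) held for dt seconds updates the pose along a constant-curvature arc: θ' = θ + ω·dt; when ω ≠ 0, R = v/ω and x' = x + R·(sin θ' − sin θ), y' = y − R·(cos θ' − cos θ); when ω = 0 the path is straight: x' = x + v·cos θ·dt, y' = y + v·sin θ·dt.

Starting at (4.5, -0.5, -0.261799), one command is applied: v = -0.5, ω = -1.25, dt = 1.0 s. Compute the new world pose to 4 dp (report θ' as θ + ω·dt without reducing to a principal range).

θ' = -0.2618 + -1.25·1.0 = -1.5118
R = v/ω = -0.5/-1.25 = 0.4000
x' = 4.5 + 0.4000·(sin -1.5118 − sin -0.2618) = 4.2042
y' = -0.5 − 0.4000·(cos -1.5118 − cos -0.2618) = -0.1372

(4.2042, -0.1372, -1.5118)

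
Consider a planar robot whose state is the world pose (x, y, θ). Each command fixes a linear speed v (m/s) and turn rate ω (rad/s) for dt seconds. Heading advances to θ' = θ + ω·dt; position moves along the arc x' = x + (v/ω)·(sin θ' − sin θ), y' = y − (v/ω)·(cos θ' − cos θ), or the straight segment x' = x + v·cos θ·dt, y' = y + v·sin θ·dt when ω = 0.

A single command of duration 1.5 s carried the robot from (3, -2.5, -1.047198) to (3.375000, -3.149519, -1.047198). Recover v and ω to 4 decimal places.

v = 0.5000, ω = 0.0000

Δθ = -1.047198 − -1.047198 = 0.000000
ω = Δθ/dt = 0.000000/1.5 = 0.0000
ω = 0 → v = (Δx·cos θ + Δy·sin θ)/dt = 0.5000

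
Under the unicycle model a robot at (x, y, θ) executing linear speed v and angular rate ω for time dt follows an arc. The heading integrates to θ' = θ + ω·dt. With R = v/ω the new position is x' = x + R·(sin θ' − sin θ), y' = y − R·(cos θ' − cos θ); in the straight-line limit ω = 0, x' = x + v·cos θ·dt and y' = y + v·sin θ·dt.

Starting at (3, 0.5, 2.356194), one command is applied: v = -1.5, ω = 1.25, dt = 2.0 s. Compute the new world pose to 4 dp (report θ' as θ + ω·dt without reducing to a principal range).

(5.0361, 1.5205, 4.8562)

θ' = 2.3562 + 1.25·2.0 = 4.8562
R = v/ω = -1.5/1.25 = -1.2000
x' = 3 + -1.2000·(sin 4.8562 − sin 2.3562) = 5.0361
y' = 0.5 − -1.2000·(cos 4.8562 − cos 2.3562) = 1.5205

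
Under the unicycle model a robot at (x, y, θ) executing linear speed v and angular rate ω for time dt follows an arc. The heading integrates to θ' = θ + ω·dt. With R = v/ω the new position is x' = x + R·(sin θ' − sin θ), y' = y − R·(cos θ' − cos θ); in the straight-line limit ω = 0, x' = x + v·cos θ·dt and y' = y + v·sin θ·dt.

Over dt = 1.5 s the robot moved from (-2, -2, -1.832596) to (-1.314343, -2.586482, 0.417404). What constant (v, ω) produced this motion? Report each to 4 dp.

v = 0.7500, ω = 1.5000

Δθ = 0.417404 − -1.832596 = 2.250000
ω = Δθ/dt = 2.250000/1.5 = 1.5000
R = Δx/(sin θ' − sin θ) = 0.5000
v = R·ω = 0.5000·1.5000 = 0.7500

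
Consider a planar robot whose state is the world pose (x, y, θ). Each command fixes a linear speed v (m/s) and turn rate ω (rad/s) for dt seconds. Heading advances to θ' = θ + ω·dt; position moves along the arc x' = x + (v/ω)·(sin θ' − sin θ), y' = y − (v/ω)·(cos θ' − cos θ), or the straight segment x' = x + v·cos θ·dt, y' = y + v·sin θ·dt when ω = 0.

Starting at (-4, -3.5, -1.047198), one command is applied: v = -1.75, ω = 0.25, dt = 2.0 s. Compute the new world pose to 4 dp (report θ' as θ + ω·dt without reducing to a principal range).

θ' = -1.0472 + 0.25·2.0 = -0.5472
R = v/ω = -1.75/0.25 = -7.0000
x' = -4 + -7.0000·(sin -0.5472 − sin -1.0472) = -6.4201
y' = -3.5 − -7.0000·(cos -0.5472 − cos -1.0472) = -1.0221

(-6.4201, -1.0221, -0.5472)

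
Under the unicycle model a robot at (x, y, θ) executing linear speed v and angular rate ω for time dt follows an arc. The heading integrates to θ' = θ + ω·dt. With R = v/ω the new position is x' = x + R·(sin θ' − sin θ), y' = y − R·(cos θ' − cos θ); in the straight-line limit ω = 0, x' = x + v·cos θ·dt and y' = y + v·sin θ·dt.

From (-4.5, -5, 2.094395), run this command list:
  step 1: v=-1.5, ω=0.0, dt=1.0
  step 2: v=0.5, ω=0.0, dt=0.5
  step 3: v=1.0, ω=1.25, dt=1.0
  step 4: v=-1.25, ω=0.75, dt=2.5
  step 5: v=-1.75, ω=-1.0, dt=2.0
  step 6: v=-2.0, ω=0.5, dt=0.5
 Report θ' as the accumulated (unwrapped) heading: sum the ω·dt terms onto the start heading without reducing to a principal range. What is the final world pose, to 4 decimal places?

(-1.2368, -0.4618, 3.4694)

step 1: θ'=2.0944 (straight) → pose (-3.7500, -6.2990, 2.0944)
step 2: θ'=2.0944 (straight) → pose (-3.8750, -6.0825, 2.0944)
step 3: θ'=3.3444 (R=0.8000) → pose (-4.7290, -5.6989, 3.3444)
step 4: θ'=5.2194 (R=-1.6667) → pose (-3.6076, -3.2571, 5.2194)
step 5: θ'=3.2194 (R=1.7500) → pose (-2.2138, -0.6627, 3.2194)
step 6: θ'=3.4694 (R=-4.0000) → pose (-1.2368, -0.4618, 3.4694)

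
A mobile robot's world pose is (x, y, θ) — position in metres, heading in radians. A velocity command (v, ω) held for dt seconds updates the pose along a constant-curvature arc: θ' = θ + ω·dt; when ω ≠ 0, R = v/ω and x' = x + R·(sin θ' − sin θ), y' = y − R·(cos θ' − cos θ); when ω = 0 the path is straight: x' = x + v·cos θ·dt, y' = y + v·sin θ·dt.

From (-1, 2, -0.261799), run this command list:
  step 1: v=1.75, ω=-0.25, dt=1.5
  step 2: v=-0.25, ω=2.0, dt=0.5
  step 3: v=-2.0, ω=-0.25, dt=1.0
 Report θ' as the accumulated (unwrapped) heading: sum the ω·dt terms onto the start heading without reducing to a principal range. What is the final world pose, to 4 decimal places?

(-0.7066, 0.4122, 0.1132)

step 1: θ'=-0.6368 (R=-7.0000) → pose (1.3506, 0.8665, -0.6368)
step 2: θ'=0.3632 (R=-0.1250) → pose (1.2319, 0.8829, 0.3632)
step 3: θ'=0.1132 (R=8.0000) → pose (-0.7066, 0.4122, 0.1132)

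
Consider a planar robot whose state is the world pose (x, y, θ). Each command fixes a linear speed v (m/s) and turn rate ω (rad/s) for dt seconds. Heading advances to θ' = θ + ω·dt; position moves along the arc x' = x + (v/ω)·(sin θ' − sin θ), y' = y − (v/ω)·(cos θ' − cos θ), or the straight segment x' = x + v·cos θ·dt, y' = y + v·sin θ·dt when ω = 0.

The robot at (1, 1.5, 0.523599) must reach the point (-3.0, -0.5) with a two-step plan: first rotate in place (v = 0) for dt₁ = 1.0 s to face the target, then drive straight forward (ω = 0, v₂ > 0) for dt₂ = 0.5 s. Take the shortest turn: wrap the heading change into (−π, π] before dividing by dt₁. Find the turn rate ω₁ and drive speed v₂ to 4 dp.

ω₁ = 3.0816, v₂ = 8.9443

heading to target = atan2(-0.5−1.5, -3−1) = -2.6779
Δθ = wrap(-2.6779 − 0.5236) = 3.0816; ω₁ = Δθ/dt₁ = 3.0816
distance = √((-3−1)² + (-0.5−1.5)²) = 4.4721; v₂ = distance/dt₂ = 8.9443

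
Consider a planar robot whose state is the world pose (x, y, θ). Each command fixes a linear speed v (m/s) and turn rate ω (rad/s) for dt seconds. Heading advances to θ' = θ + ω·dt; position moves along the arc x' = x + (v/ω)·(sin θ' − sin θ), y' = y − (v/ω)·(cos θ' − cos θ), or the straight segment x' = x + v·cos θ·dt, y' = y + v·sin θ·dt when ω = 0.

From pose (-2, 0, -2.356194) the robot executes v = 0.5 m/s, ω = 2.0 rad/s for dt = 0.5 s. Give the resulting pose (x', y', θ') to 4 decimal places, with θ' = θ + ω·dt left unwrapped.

(-2.0675, -0.2300, -1.3562)

θ' = -2.3562 + 2.0·0.5 = -1.3562
R = v/ω = 0.5/2.0 = 0.2500
x' = -2 + 0.2500·(sin -1.3562 − sin -2.3562) = -2.0675
y' = 0 − 0.2500·(cos -1.3562 − cos -2.3562) = -0.2300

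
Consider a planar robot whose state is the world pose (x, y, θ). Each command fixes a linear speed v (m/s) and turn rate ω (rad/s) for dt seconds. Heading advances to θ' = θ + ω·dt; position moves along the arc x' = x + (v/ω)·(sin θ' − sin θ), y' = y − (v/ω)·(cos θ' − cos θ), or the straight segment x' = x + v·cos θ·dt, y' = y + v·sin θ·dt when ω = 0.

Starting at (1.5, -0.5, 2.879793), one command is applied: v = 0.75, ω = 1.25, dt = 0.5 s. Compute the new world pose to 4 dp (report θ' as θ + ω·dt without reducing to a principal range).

θ' = 2.8798 + 1.25·0.5 = 3.5048
R = v/ω = 0.75/1.25 = 0.6000
x' = 1.5 + 0.6000·(sin 3.5048 − sin 2.8798) = 1.1315
y' = -0.5 − 0.6000·(cos 3.5048 − cos 2.8798) = -0.5187

(1.1315, -0.5187, 3.5048)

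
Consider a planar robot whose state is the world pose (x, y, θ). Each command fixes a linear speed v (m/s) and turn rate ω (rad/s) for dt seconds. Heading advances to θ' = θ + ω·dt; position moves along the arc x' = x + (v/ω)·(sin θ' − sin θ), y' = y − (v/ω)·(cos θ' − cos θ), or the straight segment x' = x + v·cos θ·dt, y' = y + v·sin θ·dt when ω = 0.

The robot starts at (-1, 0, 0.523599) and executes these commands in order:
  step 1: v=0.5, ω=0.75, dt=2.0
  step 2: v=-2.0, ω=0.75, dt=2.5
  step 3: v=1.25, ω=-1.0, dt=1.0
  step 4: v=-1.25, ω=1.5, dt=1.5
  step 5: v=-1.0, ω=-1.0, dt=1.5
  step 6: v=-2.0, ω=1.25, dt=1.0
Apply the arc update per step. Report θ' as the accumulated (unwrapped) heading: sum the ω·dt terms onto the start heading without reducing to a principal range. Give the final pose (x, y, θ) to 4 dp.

(4.5083, 3.9452, 4.8986)

step 1: θ'=2.0236 (R=0.6667) → pose (-0.7339, 0.8690, 2.0236)
step 2: θ'=3.8986 (R=-2.6667) → pose (3.4954, 0.0973, 3.8986)
step 3: θ'=2.8986 (R=-1.2500) → pose (2.3362, -0.2074, 2.8986)
step 4: θ'=5.1486 (R=-0.8333) → pose (3.2920, 0.9535, 5.1486)
step 5: θ'=3.6486 (R=1.0000) → pose (3.7128, 2.2502, 3.6486)
step 6: θ'=4.8986 (R=-1.6000) → pose (4.5083, 3.9452, 4.8986)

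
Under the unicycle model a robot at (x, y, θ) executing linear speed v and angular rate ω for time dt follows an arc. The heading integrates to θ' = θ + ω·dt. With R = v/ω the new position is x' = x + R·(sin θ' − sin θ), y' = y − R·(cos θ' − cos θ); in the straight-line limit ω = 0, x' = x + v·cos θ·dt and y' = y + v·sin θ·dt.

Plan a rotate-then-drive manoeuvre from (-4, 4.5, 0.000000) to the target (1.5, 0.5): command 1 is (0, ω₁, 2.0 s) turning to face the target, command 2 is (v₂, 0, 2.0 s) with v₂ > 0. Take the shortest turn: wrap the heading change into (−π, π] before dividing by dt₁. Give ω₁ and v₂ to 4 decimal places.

ω₁ = -0.3144, v₂ = 3.4004

heading to target = atan2(0.5−4.5, 1.5−-4) = -0.6288
Δθ = wrap(-0.6288 − 0.0000) = -0.6288; ω₁ = Δθ/dt₁ = -0.3144
distance = √((1.5−-4)² + (0.5−4.5)²) = 6.8007; v₂ = distance/dt₂ = 3.4004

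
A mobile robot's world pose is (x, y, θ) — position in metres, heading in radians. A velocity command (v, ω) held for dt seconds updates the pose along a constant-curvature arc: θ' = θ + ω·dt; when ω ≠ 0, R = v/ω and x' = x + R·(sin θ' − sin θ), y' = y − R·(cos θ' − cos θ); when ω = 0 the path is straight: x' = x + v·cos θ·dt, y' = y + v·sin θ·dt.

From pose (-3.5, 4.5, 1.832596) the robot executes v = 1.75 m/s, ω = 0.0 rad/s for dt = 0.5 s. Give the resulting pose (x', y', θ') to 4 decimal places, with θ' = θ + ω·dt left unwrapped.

(-3.7265, 5.3452, 1.8326)

θ' = 1.8326 + 0.0·0.5 = 1.8326
ω = 0 → straight: x' = -3.5 + 1.75·cos(1.8326)·0.5 = -3.7265
y' = 4.5 + 1.75·sin(1.8326)·0.5 = 5.3452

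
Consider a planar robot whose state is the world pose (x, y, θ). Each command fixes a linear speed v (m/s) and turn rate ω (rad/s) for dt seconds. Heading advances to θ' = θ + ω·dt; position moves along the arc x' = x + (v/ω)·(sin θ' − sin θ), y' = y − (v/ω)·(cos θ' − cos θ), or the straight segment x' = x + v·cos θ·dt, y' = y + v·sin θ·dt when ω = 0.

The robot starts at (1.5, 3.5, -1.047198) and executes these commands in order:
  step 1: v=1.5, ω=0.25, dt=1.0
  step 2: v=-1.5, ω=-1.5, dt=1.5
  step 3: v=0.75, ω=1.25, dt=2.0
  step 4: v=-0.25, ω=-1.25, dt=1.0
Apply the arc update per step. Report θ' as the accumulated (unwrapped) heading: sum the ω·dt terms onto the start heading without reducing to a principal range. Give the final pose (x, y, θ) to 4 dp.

step 1: θ'=-0.7972 (R=6.0000) → pose (2.4037, 2.3077, -0.7972)
step 2: θ'=-3.0472 (R=1.0000) → pose (3.0249, 4.0020, -3.0472)
step 3: θ'=-0.5472 (R=0.6000) → pose (2.7693, 2.8923, -0.5472)
step 4: θ'=-1.7972 (R=0.2000) → pose (2.6784, 3.1079, -1.7972)

(2.6784, 3.1079, -1.7972)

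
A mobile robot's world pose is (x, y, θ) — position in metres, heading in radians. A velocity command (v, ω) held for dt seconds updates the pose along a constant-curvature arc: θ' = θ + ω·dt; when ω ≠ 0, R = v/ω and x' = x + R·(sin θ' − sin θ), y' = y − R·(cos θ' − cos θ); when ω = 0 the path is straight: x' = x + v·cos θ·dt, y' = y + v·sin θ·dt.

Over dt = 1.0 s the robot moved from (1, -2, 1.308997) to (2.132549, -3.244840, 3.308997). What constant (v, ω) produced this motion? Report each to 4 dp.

Δθ = 3.308997 − 1.308997 = 2.000000
ω = Δθ/dt = 2.000000/1.0 = 2.0000
R = −Δy/(cos θ' − cos θ) = -1.0000
v = R·ω = -1.0000·2.0000 = -2.0000

v = -2.0000, ω = 2.0000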